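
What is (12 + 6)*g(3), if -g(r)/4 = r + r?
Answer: -432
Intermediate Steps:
g(r) = -8*r (g(r) = -4*(r + r) = -8*r)
(12 + 6)*g(3) = (12 + 6)*(-8*3) = 18*(-24) = -432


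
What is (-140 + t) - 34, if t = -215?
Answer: -389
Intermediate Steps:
(-140 + t) - 34 = (-140 - 215) - 34 = -355 - 34 = -389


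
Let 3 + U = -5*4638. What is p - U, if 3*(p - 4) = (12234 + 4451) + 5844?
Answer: 92120/3 ≈ 30707.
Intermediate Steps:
p = 22541/3 (p = 4 + ((12234 + 4451) + 5844)/3 = 4 + (16685 + 5844)/3 = 4 + (⅓)*22529 = 4 + 22529/3 = 22541/3 ≈ 7513.7)
U = -23193 (U = -3 - 5*4638 = -3 - 23190 = -23193)
p - U = 22541/3 - 1*(-23193) = 22541/3 + 23193 = 92120/3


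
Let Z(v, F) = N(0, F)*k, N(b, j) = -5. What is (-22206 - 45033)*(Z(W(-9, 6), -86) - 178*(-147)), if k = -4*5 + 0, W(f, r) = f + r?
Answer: -1766099574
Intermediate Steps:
k = -20 (k = -20 + 0 = -20)
Z(v, F) = 100 (Z(v, F) = -5*(-20) = 100)
(-22206 - 45033)*(Z(W(-9, 6), -86) - 178*(-147)) = (-22206 - 45033)*(100 - 178*(-147)) = -67239*(100 + 26166) = -67239*26266 = -1766099574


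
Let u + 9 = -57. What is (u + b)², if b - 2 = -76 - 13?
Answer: 23409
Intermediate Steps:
b = -87 (b = 2 + (-76 - 13) = 2 - 89 = -87)
u = -66 (u = -9 - 57 = -66)
(u + b)² = (-66 - 87)² = (-153)² = 23409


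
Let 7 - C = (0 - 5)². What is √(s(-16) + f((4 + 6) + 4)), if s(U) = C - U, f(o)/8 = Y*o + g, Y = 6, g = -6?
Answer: √622 ≈ 24.940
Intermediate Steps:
f(o) = -48 + 48*o (f(o) = 8*(6*o - 6) = 8*(-6 + 6*o) = -48 + 48*o)
C = -18 (C = 7 - (0 - 5)² = 7 - 1*(-5)² = 7 - 1*25 = 7 - 25 = -18)
s(U) = -18 - U
√(s(-16) + f((4 + 6) + 4)) = √((-18 - 1*(-16)) + (-48 + 48*((4 + 6) + 4))) = √((-18 + 16) + (-48 + 48*(10 + 4))) = √(-2 + (-48 + 48*14)) = √(-2 + (-48 + 672)) = √(-2 + 624) = √622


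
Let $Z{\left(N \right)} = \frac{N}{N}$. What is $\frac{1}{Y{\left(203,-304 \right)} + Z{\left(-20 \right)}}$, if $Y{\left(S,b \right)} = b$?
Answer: $- \frac{1}{303} \approx -0.0033003$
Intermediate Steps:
$Z{\left(N \right)} = 1$
$\frac{1}{Y{\left(203,-304 \right)} + Z{\left(-20 \right)}} = \frac{1}{-304 + 1} = \frac{1}{-303} = - \frac{1}{303}$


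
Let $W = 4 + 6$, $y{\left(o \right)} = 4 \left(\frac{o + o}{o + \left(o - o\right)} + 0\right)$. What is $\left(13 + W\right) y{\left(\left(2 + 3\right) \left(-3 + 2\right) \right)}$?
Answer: $184$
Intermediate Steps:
$y{\left(o \right)} = 8$ ($y{\left(o \right)} = 4 \left(\frac{2 o}{o + 0} + 0\right) = 4 \left(\frac{2 o}{o} + 0\right) = 4 \left(2 + 0\right) = 4 \cdot 2 = 8$)
$W = 10$
$\left(13 + W\right) y{\left(\left(2 + 3\right) \left(-3 + 2\right) \right)} = \left(13 + 10\right) 8 = 23 \cdot 8 = 184$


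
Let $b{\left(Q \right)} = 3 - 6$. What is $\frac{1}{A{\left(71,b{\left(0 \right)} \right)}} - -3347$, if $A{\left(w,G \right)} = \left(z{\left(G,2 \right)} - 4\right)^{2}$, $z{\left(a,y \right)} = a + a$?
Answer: $\frac{334701}{100} \approx 3347.0$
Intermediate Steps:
$z{\left(a,y \right)} = 2 a$
$b{\left(Q \right)} = -3$ ($b{\left(Q \right)} = 3 - 6 = -3$)
$A{\left(w,G \right)} = \left(-4 + 2 G\right)^{2}$ ($A{\left(w,G \right)} = \left(2 G - 4\right)^{2} = \left(-4 + 2 G\right)^{2}$)
$\frac{1}{A{\left(71,b{\left(0 \right)} \right)}} - -3347 = \frac{1}{4 \left(-2 - 3\right)^{2}} - -3347 = \frac{1}{4 \left(-5\right)^{2}} + 3347 = \frac{1}{4 \cdot 25} + 3347 = \frac{1}{100} + 3347 = \frac{334701}{100}$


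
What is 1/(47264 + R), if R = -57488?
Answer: -1/10224 ≈ -9.7809e-5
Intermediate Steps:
1/(47264 + R) = 1/(47264 - 57488) = 1/(-10224) = -1/10224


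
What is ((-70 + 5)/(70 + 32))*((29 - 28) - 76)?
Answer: 1625/34 ≈ 47.794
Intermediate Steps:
((-70 + 5)/(70 + 32))*((29 - 28) - 76) = (-65/102)*(1 - 76) = -65*1/102*(-75) = -65/102*(-75) = 1625/34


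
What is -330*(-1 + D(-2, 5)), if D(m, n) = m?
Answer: 990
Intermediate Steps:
-330*(-1 + D(-2, 5)) = -330*(-1 - 2) = -330*(-3) = 990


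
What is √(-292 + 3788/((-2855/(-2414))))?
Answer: 2*√5931670765/2855 ≈ 53.953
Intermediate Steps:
√(-292 + 3788/((-2855/(-2414)))) = √(-292 + 3788/((-2855*(-1/2414)))) = √(-292 + 3788/(2855/2414)) = √(-292 + 3788*(2414/2855)) = √(-292 + 9144232/2855) = √(8310572/2855) = 2*√5931670765/2855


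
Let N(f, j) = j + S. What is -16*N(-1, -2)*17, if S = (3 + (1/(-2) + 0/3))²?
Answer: -1156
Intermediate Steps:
S = 25/4 (S = (3 + (1*(-½) + 0*(⅓)))² = (3 + (-½ + 0))² = (3 - ½)² = (5/2)² = 25/4 ≈ 6.2500)
N(f, j) = 25/4 + j (N(f, j) = j + 25/4 = 25/4 + j)
-16*N(-1, -2)*17 = -16*(25/4 - 2)*17 = -16*17/4*17 = -68*17 = -1156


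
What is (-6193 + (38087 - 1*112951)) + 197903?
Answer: 116846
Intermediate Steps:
(-6193 + (38087 - 1*112951)) + 197903 = (-6193 + (38087 - 112951)) + 197903 = (-6193 - 74864) + 197903 = -81057 + 197903 = 116846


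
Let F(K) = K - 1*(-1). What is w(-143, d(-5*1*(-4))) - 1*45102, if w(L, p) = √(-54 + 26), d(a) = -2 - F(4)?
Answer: -45102 + 2*I*√7 ≈ -45102.0 + 5.2915*I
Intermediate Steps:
F(K) = 1 + K (F(K) = K + 1 = 1 + K)
d(a) = -7 (d(a) = -2 - (1 + 4) = -2 - 1*5 = -2 - 5 = -7)
w(L, p) = 2*I*√7 (w(L, p) = √(-28) = 2*I*√7)
w(-143, d(-5*1*(-4))) - 1*45102 = 2*I*√7 - 1*45102 = 2*I*√7 - 45102 = -45102 + 2*I*√7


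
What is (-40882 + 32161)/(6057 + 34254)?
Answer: -323/1493 ≈ -0.21634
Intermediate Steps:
(-40882 + 32161)/(6057 + 34254) = -8721/40311 = -8721*1/40311 = -323/1493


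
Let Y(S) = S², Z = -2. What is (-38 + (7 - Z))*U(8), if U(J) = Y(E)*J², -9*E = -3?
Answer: -1856/9 ≈ -206.22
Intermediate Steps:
E = ⅓ (E = -⅑*(-3) = ⅓ ≈ 0.33333)
U(J) = J²/9 (U(J) = (⅓)²*J² = J²/9)
(-38 + (7 - Z))*U(8) = (-38 + (7 - 1*(-2)))*((⅑)*8²) = (-38 + (7 + 2))*((⅑)*64) = (-38 + 9)*(64/9) = -29*64/9 = -1856/9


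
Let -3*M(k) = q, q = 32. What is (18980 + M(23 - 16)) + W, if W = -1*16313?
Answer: 7969/3 ≈ 2656.3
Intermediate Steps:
W = -16313
M(k) = -32/3 (M(k) = -⅓*32 = -32/3)
(18980 + M(23 - 16)) + W = (18980 - 32/3) - 16313 = 56908/3 - 16313 = 7969/3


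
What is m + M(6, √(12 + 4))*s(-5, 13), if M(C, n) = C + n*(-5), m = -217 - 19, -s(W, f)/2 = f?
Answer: 128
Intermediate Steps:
s(W, f) = -2*f
m = -236
M(C, n) = C - 5*n
m + M(6, √(12 + 4))*s(-5, 13) = -236 + (6 - 5*√(12 + 4))*(-2*13) = -236 + (6 - 5*√16)*(-26) = -236 + (6 - 5*4)*(-26) = -236 + (6 - 20)*(-26) = -236 - 14*(-26) = -236 + 364 = 128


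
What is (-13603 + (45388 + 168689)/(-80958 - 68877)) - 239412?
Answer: -12636905534/49945 ≈ -2.5302e+5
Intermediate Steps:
(-13603 + (45388 + 168689)/(-80958 - 68877)) - 239412 = (-13603 + 214077/(-149835)) - 239412 = (-13603 + 214077*(-1/149835)) - 239412 = (-13603 - 71359/49945) - 239412 = -679473194/49945 - 239412 = -12636905534/49945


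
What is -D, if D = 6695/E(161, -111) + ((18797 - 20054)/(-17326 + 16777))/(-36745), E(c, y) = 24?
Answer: -15006470923/53794680 ≈ -278.96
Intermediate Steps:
D = 15006470923/53794680 (D = 6695/24 + ((18797 - 20054)/(-17326 + 16777))/(-36745) = 6695*(1/24) - 1257/(-549)*(-1/36745) = 6695/24 - 1257*(-1/549)*(-1/36745) = 6695/24 + (419/183)*(-1/36745) = 6695/24 - 419/6724335 = 15006470923/53794680 ≈ 278.96)
-D = -1*15006470923/53794680 = -15006470923/53794680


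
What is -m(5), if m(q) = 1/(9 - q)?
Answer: -¼ ≈ -0.25000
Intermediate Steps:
-m(5) = -(-1)/(-9 + 5) = -(-1)/(-4) = -(-1)*(-1)/4 = -1*¼ = -¼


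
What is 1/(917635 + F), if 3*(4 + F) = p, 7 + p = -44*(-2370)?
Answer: 3/2857166 ≈ 1.0500e-6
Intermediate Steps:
p = 104273 (p = -7 - 44*(-2370) = -7 + 104280 = 104273)
F = 104261/3 (F = -4 + (⅓)*104273 = -4 + 104273/3 = 104261/3 ≈ 34754.)
1/(917635 + F) = 1/(917635 + 104261/3) = 1/(2857166/3) = 3/2857166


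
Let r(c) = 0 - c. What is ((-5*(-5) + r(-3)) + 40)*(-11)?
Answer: -748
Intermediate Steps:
r(c) = -c
((-5*(-5) + r(-3)) + 40)*(-11) = ((-5*(-5) - 1*(-3)) + 40)*(-11) = ((25 + 3) + 40)*(-11) = (28 + 40)*(-11) = 68*(-11) = -748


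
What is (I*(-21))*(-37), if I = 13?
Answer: 10101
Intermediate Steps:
(I*(-21))*(-37) = (13*(-21))*(-37) = -273*(-37) = 10101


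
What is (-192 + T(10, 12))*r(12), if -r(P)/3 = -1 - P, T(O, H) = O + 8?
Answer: -6786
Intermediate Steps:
T(O, H) = 8 + O
r(P) = 3 + 3*P (r(P) = -3*(-1 - P) = 3 + 3*P)
(-192 + T(10, 12))*r(12) = (-192 + (8 + 10))*(3 + 3*12) = (-192 + 18)*(3 + 36) = -174*39 = -6786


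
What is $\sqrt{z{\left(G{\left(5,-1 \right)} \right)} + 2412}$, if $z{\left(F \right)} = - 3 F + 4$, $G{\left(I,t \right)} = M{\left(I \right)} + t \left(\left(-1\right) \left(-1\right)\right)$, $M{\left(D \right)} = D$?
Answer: $2 \sqrt{601} \approx 49.031$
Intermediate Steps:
$G{\left(I,t \right)} = I + t$ ($G{\left(I,t \right)} = I + t \left(\left(-1\right) \left(-1\right)\right) = I + t 1 = I + t$)
$z{\left(F \right)} = 4 - 3 F$
$\sqrt{z{\left(G{\left(5,-1 \right)} \right)} + 2412} = \sqrt{\left(4 - 3 \left(5 - 1\right)\right) + 2412} = \sqrt{\left(4 - 12\right) + 2412} = \sqrt{-8 + 2412} = \sqrt{2404} = 2 \sqrt{601}$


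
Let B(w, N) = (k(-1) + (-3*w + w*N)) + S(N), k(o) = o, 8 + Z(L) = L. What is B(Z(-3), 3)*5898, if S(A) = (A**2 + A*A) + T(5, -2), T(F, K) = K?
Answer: 88470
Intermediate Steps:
Z(L) = -8 + L
S(A) = -2 + 2*A**2 (S(A) = (A**2 + A*A) - 2 = (A**2 + A**2) - 2 = 2*A**2 - 2 = -2 + 2*A**2)
B(w, N) = -3 - 3*w + 2*N**2 + N*w (B(w, N) = (-1 + (-3*w + w*N)) + (-2 + 2*N**2) = (-1 + (-3*w + N*w)) + (-2 + 2*N**2) = (-1 - 3*w + N*w) + (-2 + 2*N**2) = -3 - 3*w + 2*N**2 + N*w)
B(Z(-3), 3)*5898 = (-3 - 3*(-8 - 3) + 2*3**2 + 3*(-8 - 3))*5898 = (-3 - 3*(-11) + 2*9 + 3*(-11))*5898 = (-3 + 33 + 18 - 33)*5898 = 15*5898 = 88470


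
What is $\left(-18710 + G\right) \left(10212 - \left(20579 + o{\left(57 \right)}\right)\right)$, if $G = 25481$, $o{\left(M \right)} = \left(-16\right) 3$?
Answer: $-69869949$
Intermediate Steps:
$o{\left(M \right)} = -48$
$\left(-18710 + G\right) \left(10212 - \left(20579 + o{\left(57 \right)}\right)\right) = \left(-18710 + 25481\right) \left(10212 - 20531\right) = 6771 \left(10212 + \left(-20579 + 48\right)\right) = 6771 \left(10212 - 20531\right) = 6771 \left(-10319\right) = -69869949$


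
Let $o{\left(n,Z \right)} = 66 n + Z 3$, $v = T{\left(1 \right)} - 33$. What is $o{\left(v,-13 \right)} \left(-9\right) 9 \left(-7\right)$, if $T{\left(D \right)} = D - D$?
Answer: $-1257039$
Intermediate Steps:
$T{\left(D \right)} = 0$
$v = -33$ ($v = 0 - 33 = -33$)
$o{\left(n,Z \right)} = 3 Z + 66 n$ ($o{\left(n,Z \right)} = 66 n + 3 Z = 3 Z + 66 n$)
$o{\left(v,-13 \right)} \left(-9\right) 9 \left(-7\right) = \left(3 \left(-13\right) + 66 \left(-33\right)\right) \left(-9\right) 9 \left(-7\right) = \left(-39 - 2178\right) \left(\left(-81\right) \left(-7\right)\right) = \left(-2217\right) 567 = -1257039$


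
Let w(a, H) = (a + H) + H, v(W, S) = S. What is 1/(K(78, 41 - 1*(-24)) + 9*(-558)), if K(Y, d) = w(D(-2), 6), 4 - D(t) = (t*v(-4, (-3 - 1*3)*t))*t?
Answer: -1/5054 ≈ -0.00019786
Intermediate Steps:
D(t) = 4 + 6*t**3 (D(t) = 4 - t*((-3 - 1*3)*t)*t = 4 - t*((-3 - 3)*t)*t = 4 - t*(-6*t)*t = 4 - (-6*t**2)*t = 4 - (-6)*t**3 = 4 + 6*t**3)
w(a, H) = a + 2*H (w(a, H) = (H + a) + H = a + 2*H)
K(Y, d) = -32 (K(Y, d) = (4 + 6*(-2)**3) + 2*6 = (4 + 6*(-8)) + 12 = (4 - 48) + 12 = -44 + 12 = -32)
1/(K(78, 41 - 1*(-24)) + 9*(-558)) = 1/(-32 + 9*(-558)) = 1/(-32 - 5022) = 1/(-5054) = -1/5054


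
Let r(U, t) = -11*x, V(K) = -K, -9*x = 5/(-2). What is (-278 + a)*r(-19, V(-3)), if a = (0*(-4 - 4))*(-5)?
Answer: 7645/9 ≈ 849.44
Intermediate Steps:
x = 5/18 (x = -5/(9*(-2)) = -5*(-1)/(9*2) = -⅑*(-5/2) = 5/18 ≈ 0.27778)
r(U, t) = -55/18 (r(U, t) = -11*5/18 = -55/18)
a = 0 (a = (0*(-8))*(-5) = 0*(-5) = 0)
(-278 + a)*r(-19, V(-3)) = (-278 + 0)*(-55/18) = -278*(-55/18) = 7645/9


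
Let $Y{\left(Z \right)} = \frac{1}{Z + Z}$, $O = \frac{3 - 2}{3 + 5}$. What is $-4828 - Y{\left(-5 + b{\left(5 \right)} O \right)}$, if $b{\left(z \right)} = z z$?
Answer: $- \frac{72416}{15} \approx -4827.7$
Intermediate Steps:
$b{\left(z \right)} = z^{2}$
$O = \frac{1}{8}$ ($O = 1 \cdot \frac{1}{8} = \frac{1}{8} \approx 0.125$)
$Y{\left(Z \right)} = \frac{1}{2 Z}$
$-4828 - Y{\left(-5 + b{\left(5 \right)} O \right)} = -4828 - \frac{1}{2 \left(-5 + 5^{2} \cdot \frac{1}{8}\right)} = -4828 - \frac{1}{2 \left(-5 + 25 \cdot \frac{1}{8}\right)} = -4828 - \frac{1}{2 \left(-5 + \frac{25}{8}\right)} = -4828 - \frac{1}{2 \left(- \frac{15}{8}\right)} = -4828 - \frac{1}{2} \left(- \frac{8}{15}\right) = -4828 - - \frac{4}{15} = -4828 + \frac{4}{15} = - \frac{72416}{15}$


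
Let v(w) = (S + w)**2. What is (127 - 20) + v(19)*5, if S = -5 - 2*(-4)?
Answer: 2527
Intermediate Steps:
S = 3 (S = -5 + 8 = 3)
v(w) = (3 + w)**2
(127 - 20) + v(19)*5 = (127 - 20) + (3 + 19)**2*5 = 107 + 22**2*5 = 107 + 484*5 = 107 + 2420 = 2527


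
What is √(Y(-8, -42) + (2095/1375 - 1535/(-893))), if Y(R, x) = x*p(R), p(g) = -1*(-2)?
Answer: 2*I*√48702453646/49115 ≈ 8.9865*I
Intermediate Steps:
p(g) = 2
Y(R, x) = 2*x (Y(R, x) = x*2 = 2*x)
√(Y(-8, -42) + (2095/1375 - 1535/(-893))) = √(2*(-42) + (2095/1375 - 1535/(-893))) = √(-84 + (2095*(1/1375) - 1535*(-1/893))) = √(-84 + (419/275 + 1535/893)) = √(-84 + 796292/245575) = √(-19832008/245575) = 2*I*√48702453646/49115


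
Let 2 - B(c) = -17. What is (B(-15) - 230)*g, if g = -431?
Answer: 90941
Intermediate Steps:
B(c) = 19 (B(c) = 2 - 1*(-17) = 2 + 17 = 19)
(B(-15) - 230)*g = (19 - 230)*(-431) = -211*(-431) = 90941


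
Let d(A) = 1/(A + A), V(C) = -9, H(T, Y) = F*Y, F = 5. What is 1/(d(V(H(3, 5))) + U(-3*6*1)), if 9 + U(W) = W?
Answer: -18/487 ≈ -0.036961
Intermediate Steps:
H(T, Y) = 5*Y
U(W) = -9 + W
d(A) = 1/(2*A)
1/(d(V(H(3, 5))) + U(-3*6*1)) = 1/((1/2)/(-9) + (-9 - 3*6*1)) = 1/((1/2)*(-1/9) + (-9 - 18*1)) = 1/(-1/18 + (-9 - 18)) = 1/(-1/18 - 27) = 1/(-487/18) = -18/487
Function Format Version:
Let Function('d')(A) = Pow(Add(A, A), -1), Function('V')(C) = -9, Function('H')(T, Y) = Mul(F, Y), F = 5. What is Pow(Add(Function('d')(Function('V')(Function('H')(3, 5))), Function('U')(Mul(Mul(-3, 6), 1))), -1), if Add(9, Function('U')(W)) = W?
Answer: Rational(-18, 487) ≈ -0.036961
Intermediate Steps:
Function('H')(T, Y) = Mul(5, Y)
Function('U')(W) = Add(-9, W)
Function('d')(A) = Mul(Rational(1, 2), Pow(A, -1)) (Function('d')(A) = Pow(Mul(2, A), -1) = Mul(Rational(1, 2), Pow(A, -1)))
Pow(Add(Function('d')(Function('V')(Function('H')(3, 5))), Function('U')(Mul(Mul(-3, 6), 1))), -1) = Pow(Add(Mul(Rational(1, 2), Pow(-9, -1)), Add(-9, Mul(Mul(-3, 6), 1))), -1) = Pow(Add(Mul(Rational(1, 2), Rational(-1, 9)), Add(-9, Mul(-18, 1))), -1) = Pow(Add(Rational(-1, 18), Add(-9, -18)), -1) = Pow(Add(Rational(-1, 18), -27), -1) = Pow(Rational(-487, 18), -1) = Rational(-18, 487)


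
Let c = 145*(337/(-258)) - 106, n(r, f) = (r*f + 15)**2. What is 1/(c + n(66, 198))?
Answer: 258/44160465149 ≈ 5.8423e-9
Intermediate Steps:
n(r, f) = (15 + f*r)**2 (n(r, f) = (f*r + 15)**2 = (15 + f*r)**2)
c = -76213/258 (c = 145*(337*(-1/258)) - 106 = 145*(-337/258) - 106 = -48865/258 - 106 = -76213/258 ≈ -295.40)
1/(c + n(66, 198)) = 1/(-76213/258 + (15 + 198*66)**2) = 1/(-76213/258 + (15 + 13068)**2) = 1/(-76213/258 + 13083**2) = 1/(-76213/258 + 171164889) = 1/(44160465149/258) = 258/44160465149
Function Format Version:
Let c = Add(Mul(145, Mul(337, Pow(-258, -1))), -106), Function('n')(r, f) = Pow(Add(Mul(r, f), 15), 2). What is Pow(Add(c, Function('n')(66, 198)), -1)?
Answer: Rational(258, 44160465149) ≈ 5.8423e-9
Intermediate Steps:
Function('n')(r, f) = Pow(Add(15, Mul(f, r)), 2) (Function('n')(r, f) = Pow(Add(Mul(f, r), 15), 2) = Pow(Add(15, Mul(f, r)), 2))
c = Rational(-76213, 258) (c = Add(Mul(145, Mul(337, Rational(-1, 258))), -106) = Add(Mul(145, Rational(-337, 258)), -106) = Add(Rational(-48865, 258), -106) = Rational(-76213, 258) ≈ -295.40)
Pow(Add(c, Function('n')(66, 198)), -1) = Pow(Add(Rational(-76213, 258), Pow(Add(15, Mul(198, 66)), 2)), -1) = Pow(Add(Rational(-76213, 258), Pow(Add(15, 13068), 2)), -1) = Pow(Add(Rational(-76213, 258), Pow(13083, 2)), -1) = Pow(Add(Rational(-76213, 258), 171164889), -1) = Pow(Rational(44160465149, 258), -1) = Rational(258, 44160465149)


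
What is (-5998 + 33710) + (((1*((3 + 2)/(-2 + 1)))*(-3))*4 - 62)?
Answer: 27710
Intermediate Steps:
(-5998 + 33710) + (((1*((3 + 2)/(-2 + 1)))*(-3))*4 - 62) = 27712 + (((1*(5/(-1)))*(-3))*4 - 62) = 27712 + (((1*(5*(-1)))*(-3))*4 - 62) = 27712 + (((1*(-5))*(-3))*4 - 62) = 27712 + (-5*(-3)*4 - 62) = 27712 + (15*4 - 62) = 27712 + (60 - 62) = 27712 - 2 = 27710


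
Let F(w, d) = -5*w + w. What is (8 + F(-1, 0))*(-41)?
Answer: -492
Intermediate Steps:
F(w, d) = -4*w
(8 + F(-1, 0))*(-41) = (8 - 4*(-1))*(-41) = (8 + 4)*(-41) = 12*(-41) = -492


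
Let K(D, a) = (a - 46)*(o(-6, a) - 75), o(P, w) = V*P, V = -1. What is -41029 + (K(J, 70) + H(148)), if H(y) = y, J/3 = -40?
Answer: -42537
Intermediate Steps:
J = -120 (J = 3*(-40) = -120)
o(P, w) = -P
K(D, a) = 3174 - 69*a (K(D, a) = (a - 46)*(-1*(-6) - 75) = (-46 + a)*(6 - 75) = (-46 + a)*(-69) = 3174 - 69*a)
-41029 + (K(J, 70) + H(148)) = -41029 + ((3174 - 69*70) + 148) = -41029 + ((3174 - 4830) + 148) = -41029 + (-1656 + 148) = -41029 - 1508 = -42537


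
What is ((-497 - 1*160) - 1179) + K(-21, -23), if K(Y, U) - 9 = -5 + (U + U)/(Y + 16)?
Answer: -9114/5 ≈ -1822.8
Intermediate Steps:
K(Y, U) = 4 + 2*U/(16 + Y) (K(Y, U) = 9 + (-5 + (U + U)/(Y + 16)) = 9 + (-5 + (2*U)/(16 + Y)) = 9 + (-5 + 2*U/(16 + Y)) = 4 + 2*U/(16 + Y))
((-497 - 1*160) - 1179) + K(-21, -23) = ((-497 - 1*160) - 1179) + 2*(32 - 23 + 2*(-21))/(16 - 21) = ((-497 - 160) - 1179) + 2*(32 - 23 - 42)/(-5) = (-657 - 1179) + 2*(-⅕)*(-33) = -1836 + 66/5 = -9114/5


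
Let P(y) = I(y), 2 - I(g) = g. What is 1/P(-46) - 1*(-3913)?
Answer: 187825/48 ≈ 3913.0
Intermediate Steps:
I(g) = 2 - g
P(y) = 2 - y
1/P(-46) - 1*(-3913) = 1/(2 - 1*(-46)) - 1*(-3913) = 1/(2 + 46) + 3913 = 1/48 + 3913 = 187825/48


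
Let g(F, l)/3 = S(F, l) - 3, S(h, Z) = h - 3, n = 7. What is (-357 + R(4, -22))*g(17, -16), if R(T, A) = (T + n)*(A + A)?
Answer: -27753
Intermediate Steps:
S(h, Z) = -3 + h
g(F, l) = -18 + 3*F (g(F, l) = 3*((-3 + F) - 3) = 3*(-6 + F) = -18 + 3*F)
R(T, A) = 2*A*(7 + T) (R(T, A) = (T + 7)*(A + A) = (7 + T)*(2*A) = 2*A*(7 + T))
(-357 + R(4, -22))*g(17, -16) = (-357 + 2*(-22)*(7 + 4))*(-18 + 3*17) = (-357 + 2*(-22)*11)*(-18 + 51) = (-357 - 484)*33 = -841*33 = -27753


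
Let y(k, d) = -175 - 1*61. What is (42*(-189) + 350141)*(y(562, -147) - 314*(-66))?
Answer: 7011055064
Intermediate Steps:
y(k, d) = -236 (y(k, d) = -175 - 61 = -236)
(42*(-189) + 350141)*(y(562, -147) - 314*(-66)) = (42*(-189) + 350141)*(-236 - 314*(-66)) = (-7938 + 350141)*(-236 + 20724) = 342203*20488 = 7011055064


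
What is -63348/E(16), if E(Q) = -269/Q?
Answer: 1013568/269 ≈ 3767.9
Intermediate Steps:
-63348/E(16) = -63348/((-269/16)) = -63348/((-269*1/16)) = -63348/(-269/16) = -63348*(-16/269) = 1013568/269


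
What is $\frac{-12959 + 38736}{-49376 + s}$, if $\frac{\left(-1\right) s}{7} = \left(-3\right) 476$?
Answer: $- \frac{25777}{39380} \approx -0.65457$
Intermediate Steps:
$s = 9996$ ($s = - 7 \left(\left(-3\right) 476\right) = \left(-7\right) \left(-1428\right) = 9996$)
$\frac{-12959 + 38736}{-49376 + s} = \frac{-12959 + 38736}{-49376 + 9996} = \frac{25777}{-39380} = 25777 \left(- \frac{1}{39380}\right) = - \frac{25777}{39380}$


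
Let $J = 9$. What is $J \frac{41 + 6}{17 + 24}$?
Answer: $\frac{423}{41} \approx 10.317$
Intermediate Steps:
$J \frac{41 + 6}{17 + 24} = 9 \frac{41 + 6}{17 + 24} = 9 \cdot \frac{47}{41} = \frac{423}{41}$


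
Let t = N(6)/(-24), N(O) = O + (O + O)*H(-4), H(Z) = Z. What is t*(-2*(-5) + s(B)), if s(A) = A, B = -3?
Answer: 49/4 ≈ 12.250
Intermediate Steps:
N(O) = -7*O (N(O) = O + (O + O)*(-4) = O + (2*O)*(-4) = O - 8*O = -7*O)
t = 7/4 (t = -7*6/(-24) = -42*(-1/24) = 7/4 ≈ 1.7500)
t*(-2*(-5) + s(B)) = 7*(-2*(-5) - 3)/4 = 7*(10 - 3)/4 = (7/4)*7 = 49/4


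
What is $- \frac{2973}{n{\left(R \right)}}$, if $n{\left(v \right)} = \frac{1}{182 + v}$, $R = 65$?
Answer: $-734331$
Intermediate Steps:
$- \frac{2973}{n{\left(R \right)}} = - \frac{2973}{\frac{1}{182 + 65}} = - \frac{2973}{\frac{1}{247}} = - 2973 \frac{1}{\frac{1}{247}} = \left(-2973\right) 247 = -734331$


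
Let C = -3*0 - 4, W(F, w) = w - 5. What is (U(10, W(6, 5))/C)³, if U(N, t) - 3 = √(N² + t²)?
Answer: -2197/64 ≈ -34.328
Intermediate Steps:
W(F, w) = -5 + w
C = -4 (C = 0 - 4 = -4)
U(N, t) = 3 + √(N² + t²)
(U(10, W(6, 5))/C)³ = ((3 + √(10² + (-5 + 5)²))/(-4))³ = ((3 + √(100 + 0²))*(-¼))³ = ((3 + √(100 + 0))*(-¼))³ = ((3 + √100)*(-¼))³ = ((3 + 10)*(-¼))³ = (13*(-¼))³ = (-13/4)³ = -2197/64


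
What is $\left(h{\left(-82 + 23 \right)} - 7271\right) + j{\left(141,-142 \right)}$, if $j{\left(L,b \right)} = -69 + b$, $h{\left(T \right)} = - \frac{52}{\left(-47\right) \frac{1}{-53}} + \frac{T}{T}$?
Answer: $- \frac{354363}{47} \approx -7539.6$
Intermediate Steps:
$h{\left(T \right)} = - \frac{2709}{47}$ ($h{\left(T \right)} = - \frac{52}{\left(-47\right) \left(- \frac{1}{53}\right)} + 1 = - \frac{52}{\frac{47}{53}} + 1 = \left(-52\right) \frac{53}{47} + 1 = - \frac{2756}{47} + 1 = - \frac{2709}{47}$)
$\left(h{\left(-82 + 23 \right)} - 7271\right) + j{\left(141,-142 \right)} = \left(- \frac{2709}{47} - 7271\right) - 211 = - \frac{344446}{47} - 211 = - \frac{354363}{47}$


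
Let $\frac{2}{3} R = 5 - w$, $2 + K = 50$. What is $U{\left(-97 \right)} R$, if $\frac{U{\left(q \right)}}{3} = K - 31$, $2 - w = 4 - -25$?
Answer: $2448$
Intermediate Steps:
$K = 48$ ($K = -2 + 50 = 48$)
$w = -27$ ($w = 2 - \left(4 - -25\right) = 2 - \left(4 + 25\right) = 2 - 29 = -27$)
$U{\left(q \right)} = 51$ ($U{\left(q \right)} = 3 \left(48 - 31\right) = 3 \cdot 17 = 51$)
$R = 48$ ($R = \frac{3 \left(5 - -27\right)}{2} = \frac{3 \left(5 + 27\right)}{2} = \frac{3}{2} \cdot 32 = 48$)
$U{\left(-97 \right)} R = 51 \cdot 48 = 2448$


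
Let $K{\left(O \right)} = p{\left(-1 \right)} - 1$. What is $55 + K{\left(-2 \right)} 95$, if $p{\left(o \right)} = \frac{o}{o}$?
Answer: $55$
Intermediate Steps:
$p{\left(o \right)} = 1$
$K{\left(O \right)} = 0$ ($K{\left(O \right)} = 1 - 1 = 0$)
$55 + K{\left(-2 \right)} 95 = 55 + 0 \cdot 95 = 55 + 0 = 55$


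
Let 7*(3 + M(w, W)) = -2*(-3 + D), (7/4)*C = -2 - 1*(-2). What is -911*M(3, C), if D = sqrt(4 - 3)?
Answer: 15487/7 ≈ 2212.4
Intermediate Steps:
C = 0 (C = 4*(-2 - 1*(-2))/7 = 4*(-2 + 2)/7 = (4/7)*0 = 0)
D = 1 (D = sqrt(1) = 1)
M(w, W) = -17/7 (M(w, W) = -3 + (-2*(-3 + 1))/7 = -3 + (-2*(-2))/7 = -3 + (1/7)*4 = -3 + 4/7 = -17/7)
-911*M(3, C) = -911*(-17/7) = 15487/7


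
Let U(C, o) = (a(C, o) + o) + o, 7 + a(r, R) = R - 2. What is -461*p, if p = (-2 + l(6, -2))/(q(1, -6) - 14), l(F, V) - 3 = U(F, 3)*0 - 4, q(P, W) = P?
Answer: -1383/13 ≈ -106.38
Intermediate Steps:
a(r, R) = -9 + R (a(r, R) = -7 + (R - 2) = -7 + (-2 + R) = -9 + R)
U(C, o) = -9 + 3*o (U(C, o) = ((-9 + o) + o) + o = (-9 + 2*o) + o = -9 + 3*o)
l(F, V) = -1 (l(F, V) = 3 + ((-9 + 3*3)*0 - 4) = 3 + ((-9 + 9)*0 - 4) = 3 + (0*0 - 4) = 3 + (0 - 4) = 3 - 4 = -1)
p = 3/13 (p = (-2 - 1)/(1 - 14) = -3/(-13) = -3*(-1/13) = 3/13 ≈ 0.23077)
-461*p = -461*3/13 = -1383/13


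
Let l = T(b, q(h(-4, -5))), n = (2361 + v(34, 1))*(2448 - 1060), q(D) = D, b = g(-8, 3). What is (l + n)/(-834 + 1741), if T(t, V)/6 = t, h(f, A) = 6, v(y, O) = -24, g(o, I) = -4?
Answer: 3243732/907 ≈ 3576.3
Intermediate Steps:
b = -4
T(t, V) = 6*t
n = 3243756 (n = (2361 - 24)*(2448 - 1060) = 2337*1388 = 3243756)
l = -24 (l = 6*(-4) = -24)
(l + n)/(-834 + 1741) = (-24 + 3243756)/(-834 + 1741) = 3243732/907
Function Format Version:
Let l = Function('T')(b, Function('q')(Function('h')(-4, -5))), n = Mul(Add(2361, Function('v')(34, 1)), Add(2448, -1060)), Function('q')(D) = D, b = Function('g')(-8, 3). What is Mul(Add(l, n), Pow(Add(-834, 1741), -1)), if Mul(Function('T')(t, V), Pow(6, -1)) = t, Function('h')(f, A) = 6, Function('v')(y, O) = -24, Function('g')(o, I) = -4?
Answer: Rational(3243732, 907) ≈ 3576.3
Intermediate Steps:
b = -4
Function('T')(t, V) = Mul(6, t)
n = 3243756 (n = Mul(Add(2361, -24), Add(2448, -1060)) = Mul(2337, 1388) = 3243756)
l = -24 (l = Mul(6, -4) = -24)
Mul(Add(l, n), Pow(Add(-834, 1741), -1)) = Mul(Add(-24, 3243756), Pow(Add(-834, 1741), -1)) = Mul(3243732, Pow(907, -1)) = Mul(3243732, Rational(1, 907)) = Rational(3243732, 907)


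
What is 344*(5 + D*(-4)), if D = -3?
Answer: 5848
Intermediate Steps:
344*(5 + D*(-4)) = 344*(5 - 3*(-4)) = 344*(5 + 12) = 344*17 = 5848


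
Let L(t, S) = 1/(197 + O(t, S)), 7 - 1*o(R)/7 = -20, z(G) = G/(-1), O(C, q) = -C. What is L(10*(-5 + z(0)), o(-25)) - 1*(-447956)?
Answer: 110645133/247 ≈ 4.4796e+5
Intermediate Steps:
z(G) = -G (z(G) = G*(-1) = -G)
o(R) = 189 (o(R) = 49 - 7*(-20) = 49 + 140 = 189)
L(t, S) = 1/(197 - t)
L(10*(-5 + z(0)), o(-25)) - 1*(-447956) = -1/(-197 + 10*(-5 - 1*0)) - 1*(-447956) = -1/(-197 + 10*(-5 + 0)) + 447956 = -1/(-197 + 10*(-5)) + 447956 = -1/(-197 - 50) + 447956 = -1/(-247) + 447956 = -1*(-1/247) + 447956 = 1/247 + 447956 = 110645133/247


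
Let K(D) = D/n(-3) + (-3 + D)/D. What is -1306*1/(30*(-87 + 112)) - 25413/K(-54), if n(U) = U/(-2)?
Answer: 171127013/235875 ≈ 725.50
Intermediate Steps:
n(U) = -U/2 (n(U) = U*(-½) = -U/2)
K(D) = 2*D/3 + (-3 + D)/D (K(D) = D/((-½*(-3))) + (-3 + D)/D = D/(3/2) + (-3 + D)/D = D*(⅔) + (-3 + D)/D = 2*D/3 + (-3 + D)/D)
-1306*1/(30*(-87 + 112)) - 25413/K(-54) = -1306*1/(30*(-87 + 112)) - 25413/(1 - 3/(-54) + (⅔)*(-54)) = -1306/(25*30) - 25413/(1 - 3*(-1/54) - 36) = -1306/750 - 25413/(1 + 1/18 - 36) = -1306*1/750 - 25413/(-629/18) = -653/375 - 25413*(-18/629) = -653/375 + 457434/629 = 171127013/235875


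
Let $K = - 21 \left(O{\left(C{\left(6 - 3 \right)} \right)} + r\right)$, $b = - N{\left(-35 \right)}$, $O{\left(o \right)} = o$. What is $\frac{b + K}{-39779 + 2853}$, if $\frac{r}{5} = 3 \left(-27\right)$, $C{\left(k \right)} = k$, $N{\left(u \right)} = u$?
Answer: $- \frac{8477}{36926} \approx -0.22957$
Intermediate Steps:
$r = -405$ ($r = 5 \cdot 3 \left(-27\right) = 5 \left(-81\right) = -405$)
$b = 35$ ($b = \left(-1\right) \left(-35\right) = 35$)
$K = 8442$ ($K = - 21 \left(\left(6 - 3\right) - 405\right) = - 21 \left(3 - 405\right) = \left(-21\right) \left(-402\right) = 8442$)
$\frac{b + K}{-39779 + 2853} = \frac{35 + 8442}{-39779 + 2853} = \frac{8477}{-36926} = 8477 \left(- \frac{1}{36926}\right) = - \frac{8477}{36926}$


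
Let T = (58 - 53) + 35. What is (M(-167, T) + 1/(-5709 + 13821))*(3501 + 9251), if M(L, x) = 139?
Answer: 898672493/507 ≈ 1.7725e+6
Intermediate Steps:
T = 40 (T = 5 + 35 = 40)
(M(-167, T) + 1/(-5709 + 13821))*(3501 + 9251) = (139 + 1/(-5709 + 13821))*(3501 + 9251) = (139 + 1/8112)*12752 = (1127569/8112)*12752 = 898672493/507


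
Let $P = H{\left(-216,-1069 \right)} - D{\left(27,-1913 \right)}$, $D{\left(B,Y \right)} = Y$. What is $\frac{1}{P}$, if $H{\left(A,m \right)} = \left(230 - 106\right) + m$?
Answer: $\frac{1}{968} \approx 0.0010331$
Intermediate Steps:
$H{\left(A,m \right)} = 124 + m$
$P = 968$ ($P = \left(124 - 1069\right) - -1913 = -945 + 1913 = 968$)
$\frac{1}{P} = \frac{1}{968}$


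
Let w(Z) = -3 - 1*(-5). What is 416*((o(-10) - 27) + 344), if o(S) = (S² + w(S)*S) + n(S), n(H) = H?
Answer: 160992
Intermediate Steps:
w(Z) = 2 (w(Z) = -3 + 5 = 2)
o(S) = S² + 3*S (o(S) = (S² + 2*S) + S = S² + 3*S)
416*((o(-10) - 27) + 344) = 416*((-10*(3 - 10) - 27) + 344) = 416*((-10*(-7) - 27) + 344) = 416*((70 - 27) + 344) = 416*(43 + 344) = 416*387 = 160992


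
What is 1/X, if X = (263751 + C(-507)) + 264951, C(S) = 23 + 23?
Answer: 1/528748 ≈ 1.8913e-6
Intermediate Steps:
C(S) = 46
X = 528748 (X = (263751 + 46) + 264951 = 263797 + 264951 = 528748)
1/X = 1/528748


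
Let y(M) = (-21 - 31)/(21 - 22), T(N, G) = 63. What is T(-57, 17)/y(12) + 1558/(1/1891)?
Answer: 153201319/52 ≈ 2.9462e+6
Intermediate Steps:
y(M) = 52 (y(M) = -52/(-1) = -52*(-1) = 52)
T(-57, 17)/y(12) + 1558/(1/1891) = 63/52 + 1558/(1/1891) = 63*(1/52) + 1558/(1/1891) = 63/52 + 1558*1891 = 63/52 + 2946178 = 153201319/52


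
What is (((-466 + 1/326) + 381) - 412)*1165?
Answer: -188754465/326 ≈ -5.7900e+5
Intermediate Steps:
(((-466 + 1/326) + 381) - 412)*1165 = ((-151915/326 + 381) - 412)*1165 = (-27709/326 - 412)*1165 = -162021/326*1165 = -188754465/326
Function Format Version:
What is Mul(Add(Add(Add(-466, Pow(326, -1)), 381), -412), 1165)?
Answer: Rational(-188754465, 326) ≈ -5.7900e+5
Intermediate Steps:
Mul(Add(Add(Add(-466, Pow(326, -1)), 381), -412), 1165) = Mul(Add(Add(Add(-466, Rational(1, 326)), 381), -412), 1165) = Mul(Add(Add(Rational(-151915, 326), 381), -412), 1165) = Mul(Add(Rational(-27709, 326), -412), 1165) = Mul(Rational(-162021, 326), 1165) = Rational(-188754465, 326)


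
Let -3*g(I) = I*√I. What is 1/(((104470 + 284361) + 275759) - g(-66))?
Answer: 110765/73613316674 + 11*I*√66/220839950022 ≈ 1.5047e-6 + 4.0466e-10*I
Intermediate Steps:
g(I) = -I^(3/2)/3 (g(I) = -I*√I/3 = -I^(3/2)/3)
1/(((104470 + 284361) + 275759) - g(-66)) = 1/(((104470 + 284361) + 275759) - (-1)*(-66)^(3/2)/3) = 1/((388831 + 275759) - (-1)*(-66*I*√66)/3) = 1/(664590 - 22*I*√66)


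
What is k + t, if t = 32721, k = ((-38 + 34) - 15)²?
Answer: 33082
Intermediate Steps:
k = 361 (k = (-4 - 15)² = (-19)² = 361)
k + t = 361 + 32721 = 33082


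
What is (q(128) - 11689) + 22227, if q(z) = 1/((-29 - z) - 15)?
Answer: 1812535/172 ≈ 10538.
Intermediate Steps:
q(z) = 1/(-44 - z)
(q(128) - 11689) + 22227 = (-1/(44 + 128) - 11689) + 22227 = (-1/172 - 11689) + 22227 = -2010509/172 + 22227 = 1812535/172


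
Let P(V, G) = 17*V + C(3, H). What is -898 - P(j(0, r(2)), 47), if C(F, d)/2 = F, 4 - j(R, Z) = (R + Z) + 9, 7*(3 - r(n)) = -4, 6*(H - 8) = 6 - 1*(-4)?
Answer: -5308/7 ≈ -758.29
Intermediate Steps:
H = 29/3 (H = 8 + (6 - 1*(-4))/6 = 8 + (6 + 4)/6 = 8 + (1/6)*10 = 8 + 5/3 = 29/3 ≈ 9.6667)
r(n) = 25/7 (r(n) = 3 - 1/7*(-4) = 3 + 4/7 = 25/7)
j(R, Z) = -5 - R - Z (j(R, Z) = 4 - ((R + Z) + 9) = 4 - (9 + R + Z) = 4 + (-9 - R - Z) = -5 - R - Z)
C(F, d) = 2*F
P(V, G) = 6 + 17*V (P(V, G) = 17*V + 2*3 = 17*V + 6 = 6 + 17*V)
-898 - P(j(0, r(2)), 47) = -898 - (6 + 17*(-5 - 1*0 - 1*25/7)) = -898 - (6 + 17*(-5 + 0 - 25/7)) = -898 - (6 + 17*(-60/7)) = -898 - (6 - 1020/7) = -898 - 1*(-978/7) = -898 + 978/7 = -5308/7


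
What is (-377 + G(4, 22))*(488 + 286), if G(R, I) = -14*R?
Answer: -335142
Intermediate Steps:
(-377 + G(4, 22))*(488 + 286) = (-377 - 14*4)*(488 + 286) = (-377 - 56)*774 = -433*774 = -335142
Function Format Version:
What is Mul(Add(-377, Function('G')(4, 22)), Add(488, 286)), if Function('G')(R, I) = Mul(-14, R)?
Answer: -335142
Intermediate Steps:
Mul(Add(-377, Function('G')(4, 22)), Add(488, 286)) = Mul(Add(-377, Mul(-14, 4)), Add(488, 286)) = Mul(Add(-377, -56), 774) = Mul(-433, 774) = -335142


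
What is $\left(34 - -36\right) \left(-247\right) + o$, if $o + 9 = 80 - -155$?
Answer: $-17064$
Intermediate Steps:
$o = 226$ ($o = -9 + \left(80 - -155\right) = -9 + \left(80 + 155\right) = -9 + 235 = 226$)
$\left(34 - -36\right) \left(-247\right) + o = \left(34 - -36\right) \left(-247\right) + 226 = \left(34 + 36\right) \left(-247\right) + 226 = 70 \left(-247\right) + 226 = -17290 + 226 = -17064$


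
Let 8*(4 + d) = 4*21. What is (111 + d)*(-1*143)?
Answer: -33605/2 ≈ -16803.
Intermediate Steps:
d = 13/2 (d = -4 + (4*21)/8 = -4 + (1/8)*84 = -4 + 21/2 = 13/2 ≈ 6.5000)
(111 + d)*(-1*143) = (111 + 13/2)*(-1*143) = (235/2)*(-143) = -33605/2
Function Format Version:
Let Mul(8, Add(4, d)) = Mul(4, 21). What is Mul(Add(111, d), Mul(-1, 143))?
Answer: Rational(-33605, 2) ≈ -16803.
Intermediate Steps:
d = Rational(13, 2) (d = Add(-4, Mul(Rational(1, 8), Mul(4, 21))) = Add(-4, Mul(Rational(1, 8), 84)) = Add(-4, Rational(21, 2)) = Rational(13, 2) ≈ 6.5000)
Mul(Add(111, d), Mul(-1, 143)) = Mul(Add(111, Rational(13, 2)), Mul(-1, 143)) = Mul(Rational(235, 2), -143) = Rational(-33605, 2)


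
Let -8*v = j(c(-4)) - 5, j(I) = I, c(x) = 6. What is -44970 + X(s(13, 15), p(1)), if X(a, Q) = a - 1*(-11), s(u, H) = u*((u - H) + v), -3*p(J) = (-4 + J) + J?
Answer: -359893/8 ≈ -44987.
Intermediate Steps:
p(J) = 4/3 - 2*J/3 (p(J) = -((-4 + J) + J)/3 = -(-4 + 2*J)/3 = 4/3 - 2*J/3)
v = -⅛ (v = -(6 - 5)/8 = -⅛*1 = -⅛ ≈ -0.12500)
s(u, H) = u*(-⅛ + u - H) (s(u, H) = u*((u - H) - ⅛) = u*(-⅛ + u - H))
X(a, Q) = 11 + a (X(a, Q) = a + 11 = 11 + a)
-44970 + X(s(13, 15), p(1)) = -44970 + (11 + 13*(-⅛ + 13 - 1*15)) = -44970 + (11 + 13*(-⅛ + 13 - 15)) = -44970 + (11 + 13*(-17/8)) = -44970 + (11 - 221/8) = -44970 - 133/8 = -359893/8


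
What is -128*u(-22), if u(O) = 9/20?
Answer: -288/5 ≈ -57.600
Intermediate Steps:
u(O) = 9/20 (u(O) = 9*(1/20) = 9/20)
-128*u(-22) = -128*9/20 = -288/5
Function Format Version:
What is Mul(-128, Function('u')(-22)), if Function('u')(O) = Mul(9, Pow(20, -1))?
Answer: Rational(-288, 5) ≈ -57.600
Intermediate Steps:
Function('u')(O) = Rational(9, 20) (Function('u')(O) = Mul(9, Rational(1, 20)) = Rational(9, 20))
Mul(-128, Function('u')(-22)) = Mul(-128, Rational(9, 20)) = Rational(-288, 5)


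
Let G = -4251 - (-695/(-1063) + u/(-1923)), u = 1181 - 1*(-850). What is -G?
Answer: 2896284977/681383 ≈ 4250.6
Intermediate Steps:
u = 2031 (u = 1181 + 850 = 2031)
G = -2896284977/681383 (G = -4251 - (-695/(-1063) + 2031/(-1923)) = -4251 - (-695*(-1/1063) + 2031*(-1/1923)) = -4251 - (695/1063 - 677/641) = -4251 - 1*(-274156/681383) = -4251 + 274156/681383 = -2896284977/681383 ≈ -4250.6)
-G = -1*(-2896284977/681383) = 2896284977/681383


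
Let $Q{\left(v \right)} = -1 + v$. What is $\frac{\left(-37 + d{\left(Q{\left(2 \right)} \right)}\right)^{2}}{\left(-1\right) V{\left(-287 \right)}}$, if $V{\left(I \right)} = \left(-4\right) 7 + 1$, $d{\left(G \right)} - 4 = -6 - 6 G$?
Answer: $75$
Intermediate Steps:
$d{\left(G \right)} = -2 - 6 G$ ($d{\left(G \right)} = 4 - \left(6 + 6 G\right) = -2 - 6 G$)
$V{\left(I \right)} = -27$ ($V{\left(I \right)} = -28 + 1 = -27$)
$\frac{\left(-37 + d{\left(Q{\left(2 \right)} \right)}\right)^{2}}{\left(-1\right) V{\left(-287 \right)}} = \frac{\left(-37 - \left(2 + 6 \left(-1 + 2\right)\right)\right)^{2}}{\left(-1\right) \left(-27\right)} = \frac{\left(-37 - 8\right)^{2}}{27} = \left(-37 - 8\right)^{2} \cdot \frac{1}{27} = \left(-45\right)^{2} \cdot \frac{1}{27} = 2025 \cdot \frac{1}{27} = 75$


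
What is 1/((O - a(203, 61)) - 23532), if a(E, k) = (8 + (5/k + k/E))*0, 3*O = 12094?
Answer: -3/58502 ≈ -5.1280e-5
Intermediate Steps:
O = 12094/3 (O = (1/3)*12094 = 12094/3 ≈ 4031.3)
a(E, k) = 0 (a(E, k) = (8 + 5/k + k/E)*0 = 0)
1/((O - a(203, 61)) - 23532) = 1/((12094/3 - 1*0) - 23532) = 1/((12094/3 + 0) - 23532) = 1/(12094/3 - 23532) = 1/(-58502/3) = -3/58502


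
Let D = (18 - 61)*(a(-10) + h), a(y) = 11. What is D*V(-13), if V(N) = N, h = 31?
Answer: 23478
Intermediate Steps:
D = -1806 (D = (18 - 61)*(11 + 31) = -43*42 = -1806)
D*V(-13) = -1806*(-13) = 23478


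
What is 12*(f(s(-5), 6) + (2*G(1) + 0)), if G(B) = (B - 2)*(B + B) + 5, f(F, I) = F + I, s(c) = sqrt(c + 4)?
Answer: 144 + 12*I ≈ 144.0 + 12.0*I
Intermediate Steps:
s(c) = sqrt(4 + c)
G(B) = 5 + 2*B*(-2 + B) (G(B) = (-2 + B)*(2*B) + 5 = 2*B*(-2 + B) + 5 = 5 + 2*B*(-2 + B))
12*(f(s(-5), 6) + (2*G(1) + 0)) = 12*((sqrt(4 - 5) + 6) + (2*(5 - 4*1 + 2*1**2) + 0)) = 12*((sqrt(-1) + 6) + (2*(5 - 4 + 2*1) + 0)) = 12*((I + 6) + (2*(5 - 4 + 2) + 0)) = 12*((6 + I) + (2*3 + 0)) = 12*((6 + I) + (6 + 0)) = 12*((6 + I) + 6) = 12*(12 + I) = 144 + 12*I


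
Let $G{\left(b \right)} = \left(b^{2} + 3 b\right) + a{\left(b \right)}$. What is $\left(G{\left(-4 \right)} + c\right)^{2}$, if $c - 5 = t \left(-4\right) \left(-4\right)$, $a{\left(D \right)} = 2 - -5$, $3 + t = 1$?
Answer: $256$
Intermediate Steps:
$t = -2$ ($t = -3 + 1 = -2$)
$a{\left(D \right)} = 7$ ($a{\left(D \right)} = 2 + 5 = 7$)
$c = -27$ ($c = 5 + \left(-2\right) \left(-4\right) \left(-4\right) = 5 + 8 \left(-4\right) = 5 - 32 = -27$)
$G{\left(b \right)} = 7 + b^{2} + 3 b$ ($G{\left(b \right)} = \left(b^{2} + 3 b\right) + 7 = 7 + b^{2} + 3 b$)
$\left(G{\left(-4 \right)} + c\right)^{2} = \left(\left(7 + \left(-4\right)^{2} + 3 \left(-4\right)\right) - 27\right)^{2} = \left(\left(7 + 16 - 12\right) - 27\right)^{2} = \left(11 - 27\right)^{2} = \left(-16\right)^{2} = 256$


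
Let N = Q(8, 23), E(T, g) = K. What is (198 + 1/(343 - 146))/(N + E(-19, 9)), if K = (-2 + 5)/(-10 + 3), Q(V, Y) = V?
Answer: 273049/10441 ≈ 26.152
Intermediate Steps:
K = -3/7 (K = 3/(-7) = 3*(-⅐) = -3/7 ≈ -0.42857)
E(T, g) = -3/7
N = 8
(198 + 1/(343 - 146))/(N + E(-19, 9)) = (198 + 1/(343 - 146))/(8 - 3/7) = (198 + 1/197)/(53/7) = (198 + 1/197)*(7/53) = (39007/197)*(7/53) = 273049/10441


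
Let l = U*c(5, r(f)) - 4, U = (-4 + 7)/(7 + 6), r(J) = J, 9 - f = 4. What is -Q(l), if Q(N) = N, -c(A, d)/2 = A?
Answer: 82/13 ≈ 6.3077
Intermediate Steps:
f = 5 (f = 9 - 1*4 = 9 - 4 = 5)
c(A, d) = -2*A
U = 3/13 ≈ 0.23077
l = -82/13 (l = 3*(-2*5)/13 - 4 = (3/13)*(-10) - 4 = -30/13 - 4 = -82/13 ≈ -6.3077)
-Q(l) = -1*(-82/13) = 82/13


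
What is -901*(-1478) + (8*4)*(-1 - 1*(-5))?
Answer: 1331806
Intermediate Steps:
-901*(-1478) + (8*4)*(-1 - 1*(-5)) = 1331678 + 32*(-1 + 5) = 1331678 + 32*4 = 1331678 + 128 = 1331806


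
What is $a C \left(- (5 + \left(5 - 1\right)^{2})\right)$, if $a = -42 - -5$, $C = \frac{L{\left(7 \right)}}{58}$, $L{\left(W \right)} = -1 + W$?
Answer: $\frac{2331}{29} \approx 80.379$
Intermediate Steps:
$C = \frac{3}{29}$ ($C = \frac{-1 + 7}{58} = 6 \cdot \frac{1}{58} = \frac{3}{29} \approx 0.10345$)
$a = -37$ ($a = -42 + 5 = -37$)
$a C \left(- (5 + \left(5 - 1\right)^{2})\right) = \left(-37\right) \frac{3}{29} \left(- (5 + \left(5 - 1\right)^{2})\right) = - \frac{111 \left(- (5 + 4^{2})\right)}{29} = - \frac{111 \left(- (5 + 16)\right)}{29} = - \frac{111 \left(\left(-1\right) 21\right)}{29} = \left(- \frac{111}{29}\right) \left(-21\right) = \frac{2331}{29}$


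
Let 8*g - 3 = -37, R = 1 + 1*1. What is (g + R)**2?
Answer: 81/16 ≈ 5.0625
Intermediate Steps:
R = 2 (R = 1 + 1 = 2)
g = -17/4 (g = 3/8 + (1/8)*(-37) = 3/8 - 37/8 = -17/4 ≈ -4.2500)
(g + R)**2 = (-17/4 + 2)**2 = (-9/4)**2 = 81/16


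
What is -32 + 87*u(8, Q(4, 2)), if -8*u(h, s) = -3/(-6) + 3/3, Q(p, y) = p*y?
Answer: -773/16 ≈ -48.313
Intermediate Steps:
u(h, s) = -3/16 (u(h, s) = -(-3/(-6) + 3/3)/8 = -(-3*(-⅙) + 3*(⅓))/8 = -(½ + 1)/8 = -⅛*3/2 = -3/16)
-32 + 87*u(8, Q(4, 2)) = -32 + 87*(-3/16) = -32 - 261/16 = -773/16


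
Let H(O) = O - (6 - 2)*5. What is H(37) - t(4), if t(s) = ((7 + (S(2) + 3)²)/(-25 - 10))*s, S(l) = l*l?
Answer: 117/5 ≈ 23.400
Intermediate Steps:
S(l) = l²
H(O) = -20 + O (H(O) = O - 4*5 = O - 1*20 = O - 20 = -20 + O)
t(s) = -8*s/5 (t(s) = ((7 + (2² + 3)²)/(-25 - 10))*s = ((7 + (4 + 3)²)/(-35))*s = ((7 + 7²)*(-1/35))*s = ((7 + 49)*(-1/35))*s = (56*(-1/35))*s = -8*s/5)
H(37) - t(4) = (-20 + 37) - (-8)*4/5 = 17 - 1*(-32/5) = 17 + 32/5 = 117/5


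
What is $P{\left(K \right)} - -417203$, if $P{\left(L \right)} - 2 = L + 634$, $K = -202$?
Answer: $417637$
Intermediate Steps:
$P{\left(L \right)} = 636 + L$ ($P{\left(L \right)} = 2 + \left(L + 634\right) = 2 + \left(634 + L\right) = 636 + L$)
$P{\left(K \right)} - -417203 = \left(636 - 202\right) - -417203 = 434 + 417203 = 417637$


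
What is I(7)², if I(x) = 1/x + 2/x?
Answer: 9/49 ≈ 0.18367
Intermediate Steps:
I(x) = 3/x (I(x) = 1/x + 2/x = 3/x)
I(7)² = (3/7)² = 9/49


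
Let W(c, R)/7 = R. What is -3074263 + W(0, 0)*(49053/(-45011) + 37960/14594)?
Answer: -3074263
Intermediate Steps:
W(c, R) = 7*R
-3074263 + W(0, 0)*(49053/(-45011) + 37960/14594) = -3074263 + (7*0)*(49053/(-45011) + 37960/14594) = -3074263 + 0*(49053*(-1/45011) + 37960*(1/14594)) = -3074263 + 0*(-49053/45011 + 18980/7297) = -3074263 + 0*(496369039/328445267) = -3074263 + 0 = -3074263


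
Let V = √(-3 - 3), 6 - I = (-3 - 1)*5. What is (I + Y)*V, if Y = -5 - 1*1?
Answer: 20*I*√6 ≈ 48.99*I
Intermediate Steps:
I = 26 (I = 6 - (-3 - 1)*5 = 6 - (-4)*5 = 6 - 1*(-20) = 6 + 20 = 26)
V = I*√6 (V = √(-6) = I*√6 ≈ 2.4495*I)
Y = -6 (Y = -5 - 1 = -6)
(I + Y)*V = (26 - 6)*(I*√6) = 20*(I*√6) = 20*I*√6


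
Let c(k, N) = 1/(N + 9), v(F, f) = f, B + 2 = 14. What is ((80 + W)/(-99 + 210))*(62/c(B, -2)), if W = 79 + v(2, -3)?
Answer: 22568/37 ≈ 609.95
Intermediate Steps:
B = 12 (B = -2 + 14 = 12)
c(k, N) = 1/(9 + N)
W = 76 (W = 79 - 3 = 76)
((80 + W)/(-99 + 210))*(62/c(B, -2)) = ((80 + 76)/(-99 + 210))*(62/(1/(9 - 2))) = (156/111)*(62/(1/7)) = (156*(1/111))*(62/(⅐)) = 52*(62*7)/37 = (52/37)*434 = 22568/37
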